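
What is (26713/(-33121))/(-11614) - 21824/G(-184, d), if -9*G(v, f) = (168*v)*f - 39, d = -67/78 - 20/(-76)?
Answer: 18662159636801767/1746229108498402 ≈ 10.687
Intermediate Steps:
d = -883/1482 (d = -67*1/78 - 20*(-1/76) = -67/78 + 5/19 = -883/1482 ≈ -0.59582)
G(v, f) = 13/3 - 56*f*v/3 (G(v, f) = -((168*v)*f - 39)/9 = -(168*f*v - 39)/9 = -(-39 + 168*f*v)/9 = 13/3 - 56*f*v/3)
(26713/(-33121))/(-11614) - 21824/G(-184, d) = (26713/(-33121))/(-11614) - 21824/(13/3 - 56/3*(-883/1482)*(-184)) = (26713*(-1/33121))*(-1/11614) - 21824/(13/3 - 4549216/2223) = -26713/33121*(-1/11614) - 21824/(-4539583/2223) = 26713/384667294 - 21824*(-2223/4539583) = 26713/384667294 + 48514752/4539583 = 18662159636801767/1746229108498402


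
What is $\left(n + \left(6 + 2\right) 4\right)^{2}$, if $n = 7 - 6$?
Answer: $1089$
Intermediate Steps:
$n = 1$
$\left(n + \left(6 + 2\right) 4\right)^{2} = \left(1 + \left(6 + 2\right) 4\right)^{2} = \left(1 + 8 \cdot 4\right)^{2} = \left(1 + 32\right)^{2} = 33^{2} = 1089$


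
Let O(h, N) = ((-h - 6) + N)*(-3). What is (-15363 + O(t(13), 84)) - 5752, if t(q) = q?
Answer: -21310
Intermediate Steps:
O(h, N) = 18 - 3*N + 3*h (O(h, N) = ((-6 - h) + N)*(-3) = (-6 + N - h)*(-3) = 18 - 3*N + 3*h)
(-15363 + O(t(13), 84)) - 5752 = (-15363 + (18 - 3*84 + 3*13)) - 5752 = (-15363 + (18 - 252 + 39)) - 5752 = (-15363 - 195) - 5752 = -15558 - 5752 = -21310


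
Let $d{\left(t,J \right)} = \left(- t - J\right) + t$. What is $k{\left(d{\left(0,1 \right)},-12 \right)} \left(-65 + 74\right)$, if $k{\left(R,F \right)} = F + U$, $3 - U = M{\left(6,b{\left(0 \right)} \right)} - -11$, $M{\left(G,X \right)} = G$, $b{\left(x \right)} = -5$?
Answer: $-234$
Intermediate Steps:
$d{\left(t,J \right)} = - J$ ($d{\left(t,J \right)} = \left(- J - t\right) + t = - J$)
$U = -14$ ($U = 3 - \left(6 - -11\right) = 3 - \left(6 + 11\right) = 3 - 17 = -14$)
$k{\left(R,F \right)} = -14 + F$ ($k{\left(R,F \right)} = F - 14 = -14 + F$)
$k{\left(d{\left(0,1 \right)},-12 \right)} \left(-65 + 74\right) = \left(-14 - 12\right) \left(-65 + 74\right) = \left(-26\right) 9 = -234$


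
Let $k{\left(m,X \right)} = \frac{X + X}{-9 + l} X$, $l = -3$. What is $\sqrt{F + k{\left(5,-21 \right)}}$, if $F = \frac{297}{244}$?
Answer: $\frac{i \sqrt{1075857}}{122} \approx 8.5019 i$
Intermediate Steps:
$F = \frac{297}{244}$ ($F = 297 \cdot \frac{1}{244} = \frac{297}{244} \approx 1.2172$)
$k{\left(m,X \right)} = - \frac{X^{2}}{6}$ ($k{\left(m,X \right)} = \frac{X + X}{-9 - 3} X = \frac{2 X}{-12} X = 2 X \left(- \frac{1}{12}\right) X = - \frac{X}{6} X = - \frac{X^{2}}{6}$)
$\sqrt{F + k{\left(5,-21 \right)}} = \sqrt{\frac{297}{244} - \frac{\left(-21\right)^{2}}{6}} = \sqrt{\frac{297}{244} - \frac{147}{2}} = \sqrt{- \frac{17637}{244}} = \frac{i \sqrt{1075857}}{122}$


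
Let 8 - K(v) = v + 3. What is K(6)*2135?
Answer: -2135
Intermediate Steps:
K(v) = 5 - v (K(v) = 8 - (v + 3) = 8 - (3 + v) = 8 + (-3 - v) = 5 - v)
K(6)*2135 = (5 - 1*6)*2135 = (5 - 6)*2135 = -1*2135 = -2135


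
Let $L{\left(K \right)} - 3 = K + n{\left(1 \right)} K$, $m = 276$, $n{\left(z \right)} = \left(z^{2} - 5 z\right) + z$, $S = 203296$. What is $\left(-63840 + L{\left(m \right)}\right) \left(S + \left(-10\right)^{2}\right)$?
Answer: $-13096465044$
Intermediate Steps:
$n{\left(z \right)} = z^{2} - 4 z$
$L{\left(K \right)} = 3 - 2 K$ ($L{\left(K \right)} = 3 + \left(K + 1 \left(-4 + 1\right) K\right) = 3 + \left(K + 1 \left(-3\right) K\right) = 3 + \left(K - 3 K\right) = 3 - 2 K$)
$\left(-63840 + L{\left(m \right)}\right) \left(S + \left(-10\right)^{2}\right) = \left(-63840 + \left(3 - 552\right)\right) \left(203296 + \left(-10\right)^{2}\right) = \left(-63840 + \left(3 - 552\right)\right) \left(203296 + 100\right) = \left(-63840 - 549\right) 203396 = \left(-64389\right) 203396 = -13096465044$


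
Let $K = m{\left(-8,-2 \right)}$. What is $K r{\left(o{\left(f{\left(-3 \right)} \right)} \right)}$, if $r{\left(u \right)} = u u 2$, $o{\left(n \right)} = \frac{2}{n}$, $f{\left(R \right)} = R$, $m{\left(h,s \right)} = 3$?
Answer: $\frac{8}{3} \approx 2.6667$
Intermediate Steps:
$K = 3$
$r{\left(u \right)} = 2 u^{2}$ ($r{\left(u \right)} = u^{2} \cdot 2 = 2 u^{2}$)
$K r{\left(o{\left(f{\left(-3 \right)} \right)} \right)} = 3 \cdot 2 \left(\frac{2}{-3}\right)^{2} = 3 \cdot 2 \left(2 \left(- \frac{1}{3}\right)\right)^{2} = 3 \cdot 2 \left(- \frac{2}{3}\right)^{2} = 3 \cdot 2 \cdot \frac{4}{9} = 3 \cdot \frac{8}{9} = \frac{8}{3}$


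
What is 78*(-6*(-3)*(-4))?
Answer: -5616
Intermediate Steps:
78*(-6*(-3)*(-4)) = 78*(18*(-4)) = 78*(-72) = -5616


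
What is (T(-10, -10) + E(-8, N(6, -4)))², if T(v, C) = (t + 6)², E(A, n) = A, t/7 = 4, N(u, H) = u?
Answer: 1317904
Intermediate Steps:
t = 28 (t = 7*4 = 28)
T(v, C) = 1156 (T(v, C) = (28 + 6)² = 34² = 1156)
(T(-10, -10) + E(-8, N(6, -4)))² = (1156 - 8)² = 1148² = 1317904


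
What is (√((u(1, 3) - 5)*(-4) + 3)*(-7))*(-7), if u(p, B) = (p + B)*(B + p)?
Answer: 49*I*√41 ≈ 313.75*I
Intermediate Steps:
u(p, B) = (B + p)² (u(p, B) = (B + p)*(B + p) = (B + p)²)
(√((u(1, 3) - 5)*(-4) + 3)*(-7))*(-7) = (√(((3 + 1)² - 5)*(-4) + 3)*(-7))*(-7) = (√((4² - 5)*(-4) + 3)*(-7))*(-7) = (√((16 - 5)*(-4) + 3)*(-7))*(-7) = (√(11*(-4) + 3)*(-7))*(-7) = (√(-44 + 3)*(-7))*(-7) = (√(-41)*(-7))*(-7) = ((I*√41)*(-7))*(-7) = -7*I*√41*(-7) = 49*I*√41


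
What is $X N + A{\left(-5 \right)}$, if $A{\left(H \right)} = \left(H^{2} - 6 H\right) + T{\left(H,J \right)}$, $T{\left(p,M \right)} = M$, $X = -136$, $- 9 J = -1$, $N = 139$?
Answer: $- \frac{169640}{9} \approx -18849.0$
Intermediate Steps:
$J = \frac{1}{9}$ ($J = \left(- \frac{1}{9}\right) \left(-1\right) = \frac{1}{9} \approx 0.11111$)
$A{\left(H \right)} = \frac{1}{9} + H^{2} - 6 H$ ($A{\left(H \right)} = \left(H^{2} - 6 H\right) + \frac{1}{9} = \frac{1}{9} + H^{2} - 6 H$)
$X N + A{\left(-5 \right)} = \left(-136\right) 139 + \left(\frac{1}{9} + \left(-5\right)^{2} - -30\right) = -18904 + \left(\frac{1}{9} + 25 + 30\right) = -18904 + \frac{496}{9} = - \frac{169640}{9}$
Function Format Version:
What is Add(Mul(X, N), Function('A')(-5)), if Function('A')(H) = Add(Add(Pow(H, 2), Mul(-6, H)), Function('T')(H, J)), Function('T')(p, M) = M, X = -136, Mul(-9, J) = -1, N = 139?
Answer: Rational(-169640, 9) ≈ -18849.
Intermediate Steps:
J = Rational(1, 9) (J = Mul(Rational(-1, 9), -1) = Rational(1, 9) ≈ 0.11111)
Function('A')(H) = Add(Rational(1, 9), Pow(H, 2), Mul(-6, H)) (Function('A')(H) = Add(Add(Pow(H, 2), Mul(-6, H)), Rational(1, 9)) = Add(Rational(1, 9), Pow(H, 2), Mul(-6, H)))
Add(Mul(X, N), Function('A')(-5)) = Add(Mul(-136, 139), Add(Rational(1, 9), Pow(-5, 2), Mul(-6, -5))) = Add(-18904, Add(Rational(1, 9), 25, 30)) = Add(-18904, Rational(496, 9)) = Rational(-169640, 9)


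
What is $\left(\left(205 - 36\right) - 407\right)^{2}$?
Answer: $56644$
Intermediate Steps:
$\left(\left(205 - 36\right) - 407\right)^{2} = \left(169 - 407\right)^{2} = \left(-238\right)^{2} = 56644$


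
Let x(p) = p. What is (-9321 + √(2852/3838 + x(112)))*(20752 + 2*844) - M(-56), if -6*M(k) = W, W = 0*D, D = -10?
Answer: -209163240 + 22440*√415183326/1919 ≈ -2.0892e+8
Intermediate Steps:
W = 0 (W = 0*(-10) = 0)
M(k) = 0 (M(k) = -⅙*0 = 0)
(-9321 + √(2852/3838 + x(112)))*(20752 + 2*844) - M(-56) = (-9321 + √(2852/3838 + 112))*(20752 + 2*844) - 1*0 = (-9321 + √(2852*(1/3838) + 112))*(20752 + 1688) + 0 = (-9321 + √(1426/1919 + 112))*22440 + 0 = (-9321 + √(216354/1919))*22440 + 0 = (-9321 + √415183326/1919)*22440 + 0 = (-209163240 + 22440*√415183326/1919) + 0 = -209163240 + 22440*√415183326/1919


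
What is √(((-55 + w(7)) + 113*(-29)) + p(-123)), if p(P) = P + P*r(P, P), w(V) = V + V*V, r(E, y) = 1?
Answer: I*√3522 ≈ 59.346*I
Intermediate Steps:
w(V) = V + V²
p(P) = 2*P (p(P) = P + P*1 = P + P = 2*P)
√(((-55 + w(7)) + 113*(-29)) + p(-123)) = √(((-55 + 7*(1 + 7)) + 113*(-29)) + 2*(-123)) = √(((-55 + 7*8) - 3277) - 246) = √(((-55 + 56) - 3277) - 246) = √((1 - 3277) - 246) = √(-3276 - 246) = √(-3522) = I*√3522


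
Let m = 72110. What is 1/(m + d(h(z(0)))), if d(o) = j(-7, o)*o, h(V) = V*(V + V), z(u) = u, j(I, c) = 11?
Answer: 1/72110 ≈ 1.3868e-5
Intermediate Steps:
h(V) = 2*V**2 (h(V) = V*(2*V) = 2*V**2)
d(o) = 11*o
1/(m + d(h(z(0)))) = 1/(72110 + 11*(2*0**2)) = 1/(72110 + 11*(2*0)) = 1/(72110 + 11*0) = 1/(72110 + 0) = 1/72110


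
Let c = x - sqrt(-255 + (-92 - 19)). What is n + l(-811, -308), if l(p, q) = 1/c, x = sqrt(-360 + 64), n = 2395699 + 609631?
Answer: 3005330 - 1/(I*sqrt(366) - 2*I*sqrt(74)) ≈ 3.0053e+6 + 0.51908*I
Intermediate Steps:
n = 3005330
x = 2*I*sqrt(74) (x = sqrt(-296) = 2*I*sqrt(74) ≈ 17.205*I)
c = -I*sqrt(366) + 2*I*sqrt(74) (c = 2*I*sqrt(74) - sqrt(-255 + (-92 - 19)) = 2*I*sqrt(74) - sqrt(-255 - 111) = 2*I*sqrt(74) - sqrt(-366) = 2*I*sqrt(74) - I*sqrt(366) = -I*sqrt(366) + 2*I*sqrt(74) ≈ -1.9265*I)
l(p, q) = -I/(-sqrt(366) + 2*sqrt(74)) (l(p, q) = 1/(I*(-sqrt(366) + 2*sqrt(74))) = -I/(-sqrt(366) + 2*sqrt(74)))
n + l(-811, -308) = 3005330 + I/(sqrt(366) - 2*sqrt(74))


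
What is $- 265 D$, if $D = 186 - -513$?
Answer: $-185235$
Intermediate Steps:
$D = 699$ ($D = 186 + 513 = 699$)
$- 265 D = \left(-265\right) 699 = -185235$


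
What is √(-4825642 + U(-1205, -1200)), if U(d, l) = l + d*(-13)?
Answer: I*√4811177 ≈ 2193.4*I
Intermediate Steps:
U(d, l) = l - 13*d
√(-4825642 + U(-1205, -1200)) = √(-4825642 + (-1200 - 13*(-1205))) = √(-4825642 + (-1200 + 15665)) = √(-4825642 + 14465) = √(-4811177) = I*√4811177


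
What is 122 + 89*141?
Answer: 12671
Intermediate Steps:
122 + 89*141 = 122 + 12549 = 12671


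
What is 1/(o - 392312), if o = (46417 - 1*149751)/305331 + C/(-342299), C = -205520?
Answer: -104514495969/41002263562088074 ≈ -2.5490e-6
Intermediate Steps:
o = 27380502254/104514495969 (o = (46417 - 1*149751)/305331 - 205520/(-342299) = (46417 - 149751)*(1/305331) - 205520*(-1/342299) = -103334*1/305331 + 205520/342299 = -103334/305331 + 205520/342299 = 27380502254/104514495969 ≈ 0.26198)
1/(o - 392312) = 1/(27380502254/104514495969 - 392312) = 1/(-41002263562088074/104514495969) = -104514495969/41002263562088074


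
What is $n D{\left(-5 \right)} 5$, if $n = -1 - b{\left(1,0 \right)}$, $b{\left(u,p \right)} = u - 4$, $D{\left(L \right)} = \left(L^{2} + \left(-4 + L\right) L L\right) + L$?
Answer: $-2050$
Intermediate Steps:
$D{\left(L \right)} = L + L^{2} + L^{2} \left(-4 + L\right)$ ($D{\left(L \right)} = \left(L^{2} + L \left(-4 + L\right) L\right) + L = \left(L^{2} + L^{2} \left(-4 + L\right)\right) + L = L + L^{2} + L^{2} \left(-4 + L\right)$)
$b{\left(u,p \right)} = -4 + u$
$n = 2$ ($n = -1 - \left(-4 + 1\right) = -1 - -3 = -1 + 3 = 2$)
$n D{\left(-5 \right)} 5 = 2 \left(- 5 \left(1 + \left(-5\right)^{2} - -15\right)\right) 5 = 2 \left(- 5 \left(1 + 25 + 15\right)\right) 5 = 2 \left(\left(-5\right) 41\right) 5 = 2 \left(-205\right) 5 = \left(-410\right) 5 = -2050$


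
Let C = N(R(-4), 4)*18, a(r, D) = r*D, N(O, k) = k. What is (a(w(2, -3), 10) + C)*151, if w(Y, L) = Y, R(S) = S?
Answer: 13892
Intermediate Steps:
a(r, D) = D*r
C = 72 (C = 4*18 = 72)
(a(w(2, -3), 10) + C)*151 = (10*2 + 72)*151 = (20 + 72)*151 = 92*151 = 13892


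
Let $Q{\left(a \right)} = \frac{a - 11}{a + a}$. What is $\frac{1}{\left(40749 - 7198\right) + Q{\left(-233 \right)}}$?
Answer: $\frac{233}{7817505} \approx 2.9805 \cdot 10^{-5}$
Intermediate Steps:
$Q{\left(a \right)} = \frac{-11 + a}{2 a}$
$\frac{1}{\left(40749 - 7198\right) + Q{\left(-233 \right)}} = \frac{1}{\left(40749 - 7198\right) + \frac{-11 - 233}{2 \left(-233\right)}} = \frac{1}{\left(40749 - 7198\right) + \frac{1}{2} \left(- \frac{1}{233}\right) \left(-244\right)} = \frac{1}{33551 + \frac{122}{233}} = \frac{1}{\frac{7817505}{233}} = \frac{233}{7817505}$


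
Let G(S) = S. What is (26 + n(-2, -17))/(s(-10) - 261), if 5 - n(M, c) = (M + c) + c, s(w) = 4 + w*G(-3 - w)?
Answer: -67/327 ≈ -0.20489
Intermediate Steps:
s(w) = 4 + w*(-3 - w)
n(M, c) = 5 - M - 2*c (n(M, c) = 5 - ((M + c) + c) = 5 - (M + 2*c) = 5 + (-M - 2*c) = 5 - M - 2*c)
(26 + n(-2, -17))/(s(-10) - 261) = (26 + (5 - 1*(-2) - 2*(-17)))/((4 - 1*(-10)*(3 - 10)) - 261) = (26 + (5 + 2 + 34))/((4 - 1*(-10)*(-7)) - 261) = (26 + 41)/((4 - 70) - 261) = 67/(-66 - 261) = 67/(-327) = 67*(-1/327) = -67/327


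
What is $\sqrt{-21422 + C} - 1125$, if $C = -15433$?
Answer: $-1125 + 9 i \sqrt{455} \approx -1125.0 + 191.98 i$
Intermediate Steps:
$\sqrt{-21422 + C} - 1125 = \sqrt{-21422 - 15433} - 1125 = \sqrt{-36855} - 1125 = 9 i \sqrt{455} - 1125 = -1125 + 9 i \sqrt{455}$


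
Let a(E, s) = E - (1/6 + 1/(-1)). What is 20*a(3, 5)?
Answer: 230/3 ≈ 76.667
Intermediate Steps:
a(E, s) = 5/6 + E (a(E, s) = E - (1*(1/6) + 1*(-1)) = E - (1/6 - 1) = E - 1*(-5/6) = E + 5/6 = 5/6 + E)
20*a(3, 5) = 20*(5/6 + 3) = 20*(23/6) = 230/3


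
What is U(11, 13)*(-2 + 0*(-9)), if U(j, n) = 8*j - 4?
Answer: -168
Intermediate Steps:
U(j, n) = -4 + 8*j
U(11, 13)*(-2 + 0*(-9)) = (-4 + 8*11)*(-2 + 0*(-9)) = (-4 + 88)*(-2 + 0) = 84*(-2) = -168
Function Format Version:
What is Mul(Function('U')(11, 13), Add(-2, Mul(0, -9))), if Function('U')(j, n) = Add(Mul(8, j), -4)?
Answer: -168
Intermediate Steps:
Function('U')(j, n) = Add(-4, Mul(8, j))
Mul(Function('U')(11, 13), Add(-2, Mul(0, -9))) = Mul(Add(-4, Mul(8, 11)), Add(-2, Mul(0, -9))) = Mul(Add(-4, 88), Add(-2, 0)) = Mul(84, -2) = -168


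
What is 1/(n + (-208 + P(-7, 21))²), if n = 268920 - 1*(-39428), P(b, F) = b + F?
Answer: 1/345984 ≈ 2.8903e-6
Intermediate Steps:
P(b, F) = F + b
n = 308348 (n = 268920 + 39428 = 308348)
1/(n + (-208 + P(-7, 21))²) = 1/(308348 + (-208 + (21 - 7))²) = 1/(308348 + (-208 + 14)²) = 1/(308348 + (-194)²) = 1/(308348 + 37636) = 1/345984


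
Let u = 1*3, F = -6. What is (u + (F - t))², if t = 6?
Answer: 81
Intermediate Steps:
u = 3
(u + (F - t))² = (3 + (-6 - 1*6))² = (3 + (-6 - 6))² = (3 - 12)² = (-9)² = 81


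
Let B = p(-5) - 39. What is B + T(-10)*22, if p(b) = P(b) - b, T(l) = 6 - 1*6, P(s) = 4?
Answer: -30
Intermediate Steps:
T(l) = 0 (T(l) = 6 - 6 = 0)
p(b) = 4 - b
B = -30 (B = (4 - 1*(-5)) - 39 = (4 + 5) - 39 = 9 - 39 = -30)
B + T(-10)*22 = -30 + 0*22 = -30 + 0 = -30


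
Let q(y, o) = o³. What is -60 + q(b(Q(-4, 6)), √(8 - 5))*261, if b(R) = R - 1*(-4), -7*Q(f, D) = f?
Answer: -60 + 783*√3 ≈ 1296.2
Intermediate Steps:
Q(f, D) = -f/7
b(R) = 4 + R (b(R) = R + 4 = 4 + R)
-60 + q(b(Q(-4, 6)), √(8 - 5))*261 = -60 + (√(8 - 5))³*261 = -60 + (√3)³*261 = -60 + (3*√3)*261 = -60 + 783*√3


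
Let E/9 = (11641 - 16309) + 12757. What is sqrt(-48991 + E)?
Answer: sqrt(23810) ≈ 154.30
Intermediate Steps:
E = 72801 (E = 9*((11641 - 16309) + 12757) = 9*(-4668 + 12757) = 9*8089 = 72801)
sqrt(-48991 + E) = sqrt(-48991 + 72801) = sqrt(23810)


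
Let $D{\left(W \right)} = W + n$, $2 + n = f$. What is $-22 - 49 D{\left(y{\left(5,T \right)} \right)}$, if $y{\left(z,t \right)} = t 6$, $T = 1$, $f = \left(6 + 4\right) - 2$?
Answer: $-610$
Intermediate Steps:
$f = 8$ ($f = 10 - 2 = 8$)
$n = 6$ ($n = -2 + 8 = 6$)
$y{\left(z,t \right)} = 6 t$
$D{\left(W \right)} = 6 + W$ ($D{\left(W \right)} = W + 6 = 6 + W$)
$-22 - 49 D{\left(y{\left(5,T \right)} \right)} = -22 - 49 \left(6 + 6 \cdot 1\right) = -22 - 49 \left(6 + 6\right) = -22 - 588 = -610$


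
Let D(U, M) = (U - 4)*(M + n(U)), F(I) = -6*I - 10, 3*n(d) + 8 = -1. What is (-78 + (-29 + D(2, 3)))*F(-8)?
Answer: -4066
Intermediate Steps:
n(d) = -3 (n(d) = -8/3 + (1/3)*(-1) = -8/3 - 1/3 = -3)
F(I) = -10 - 6*I
D(U, M) = (-4 + U)*(-3 + M) (D(U, M) = (U - 4)*(M - 3) = (-4 + U)*(-3 + M))
(-78 + (-29 + D(2, 3)))*F(-8) = (-78 + (-29 + (12 - 4*3 - 3*2 + 3*2)))*(-10 - 6*(-8)) = (-78 + (-29 + (12 - 12 - 6 + 6)))*(-10 + 48) = (-78 + (-29 + 0))*38 = (-78 - 29)*38 = -107*38 = -4066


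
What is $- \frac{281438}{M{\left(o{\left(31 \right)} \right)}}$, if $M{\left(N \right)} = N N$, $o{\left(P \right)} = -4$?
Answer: $- \frac{140719}{8} \approx -17590.0$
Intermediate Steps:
$M{\left(N \right)} = N^{2}$
$- \frac{281438}{M{\left(o{\left(31 \right)} \right)}} = - \frac{281438}{\left(-4\right)^{2}} = - \frac{281438}{16} = \left(-281438\right) \frac{1}{16} = - \frac{140719}{8}$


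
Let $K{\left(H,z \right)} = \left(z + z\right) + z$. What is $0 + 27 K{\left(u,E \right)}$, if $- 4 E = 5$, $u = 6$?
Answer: $- \frac{405}{4} \approx -101.25$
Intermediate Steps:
$E = - \frac{5}{4}$ ($E = \left(- \frac{1}{4}\right) 5 = - \frac{5}{4} \approx -1.25$)
$K{\left(H,z \right)} = 3 z$ ($K{\left(H,z \right)} = 2 z + z = 3 z$)
$0 + 27 K{\left(u,E \right)} = 0 + 27 \cdot 3 \left(- \frac{5}{4}\right) = 0 + 27 \left(- \frac{15}{4}\right) = 0 - \frac{405}{4} = - \frac{405}{4}$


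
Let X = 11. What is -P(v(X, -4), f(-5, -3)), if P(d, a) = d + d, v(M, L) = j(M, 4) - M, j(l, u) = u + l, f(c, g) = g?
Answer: -8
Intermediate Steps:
j(l, u) = l + u
v(M, L) = 4 (v(M, L) = (M + 4) - M = (4 + M) - M = 4)
P(d, a) = 2*d
-P(v(X, -4), f(-5, -3)) = -2*4 = -1*8 = -8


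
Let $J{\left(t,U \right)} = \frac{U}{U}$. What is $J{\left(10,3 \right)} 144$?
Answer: $144$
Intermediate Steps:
$J{\left(t,U \right)} = 1$
$J{\left(10,3 \right)} 144 = 1 \cdot 144 = 144$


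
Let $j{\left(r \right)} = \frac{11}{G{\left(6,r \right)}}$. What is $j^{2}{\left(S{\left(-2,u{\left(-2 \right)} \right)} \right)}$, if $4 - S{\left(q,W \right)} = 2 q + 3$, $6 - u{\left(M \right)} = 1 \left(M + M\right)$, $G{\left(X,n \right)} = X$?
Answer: $\frac{121}{36} \approx 3.3611$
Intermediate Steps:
$u{\left(M \right)} = 6 - 2 M$ ($u{\left(M \right)} = 6 - 1 \left(M + M\right) = 6 - 1 \cdot 2 M = 6 - 2 M$)
$S{\left(q,W \right)} = 1 - 2 q$ ($S{\left(q,W \right)} = 4 - \left(2 q + 3\right) = 4 - \left(3 + 2 q\right) = 1 - 2 q$)
$j{\left(r \right)} = \frac{11}{6}$
$j^{2}{\left(S{\left(-2,u{\left(-2 \right)} \right)} \right)} = \left(\frac{11}{6}\right)^{2} = \frac{121}{36}$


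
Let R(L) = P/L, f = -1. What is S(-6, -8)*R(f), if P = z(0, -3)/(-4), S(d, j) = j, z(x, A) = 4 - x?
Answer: -8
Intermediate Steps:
P = -1 (P = (4 - 1*0)/(-4) = (4 + 0)*(-¼) = 4*(-¼) = -1)
R(L) = -1/L
S(-6, -8)*R(f) = -(-8)/(-1) = -(-8)*(-1) = -8*1 = -8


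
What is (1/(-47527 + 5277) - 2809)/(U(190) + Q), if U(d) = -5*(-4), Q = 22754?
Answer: -118680251/962201500 ≈ -0.12334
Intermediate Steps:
U(d) = 20
(1/(-47527 + 5277) - 2809)/(U(190) + Q) = (1/(-47527 + 5277) - 2809)/(20 + 22754) = (1/(-42250) - 2809)/22774 = (-1/42250 - 2809)*(1/22774) = -118680251/42250*1/22774 = -118680251/962201500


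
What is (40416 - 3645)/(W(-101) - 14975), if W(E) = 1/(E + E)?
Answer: -2475914/1008317 ≈ -2.4555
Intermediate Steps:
W(E) = 1/(2*E)
(40416 - 3645)/(W(-101) - 14975) = (40416 - 3645)/((½)/(-101) - 14975) = 36771/((½)*(-1/101) - 14975) = 36771/(-1/202 - 14975) = 36771/(-3024951/202) = 36771*(-202/3024951) = -2475914/1008317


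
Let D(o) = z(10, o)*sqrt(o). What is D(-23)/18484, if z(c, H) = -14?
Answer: -7*I*sqrt(23)/9242 ≈ -0.0036324*I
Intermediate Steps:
D(o) = -14*sqrt(o)
D(-23)/18484 = -14*I*sqrt(23)/18484 = -14*I*sqrt(23)*(1/18484) = -7*I*sqrt(23)/9242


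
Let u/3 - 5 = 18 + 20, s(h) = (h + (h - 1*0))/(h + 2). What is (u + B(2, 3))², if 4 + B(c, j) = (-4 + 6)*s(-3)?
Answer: 18769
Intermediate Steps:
s(h) = 2*h/(2 + h) (s(h) = (h + (h + 0))/(2 + h) = (h + h)/(2 + h) = (2*h)/(2 + h) = 2*h/(2 + h))
u = 129 (u = 15 + 3*(18 + 20) = 15 + 3*38 = 15 + 114 = 129)
B(c, j) = 8 (B(c, j) = -4 + (-4 + 6)*(2*(-3)/(2 - 3)) = -4 + 2*(2*(-3)/(-1)) = -4 + 2*(2*(-3)*(-1)) = -4 + 2*6 = -4 + 12 = 8)
(u + B(2, 3))² = (129 + 8)² = 137² = 18769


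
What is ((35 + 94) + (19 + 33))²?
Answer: 32761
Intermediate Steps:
((35 + 94) + (19 + 33))² = (129 + 52)² = 181² = 32761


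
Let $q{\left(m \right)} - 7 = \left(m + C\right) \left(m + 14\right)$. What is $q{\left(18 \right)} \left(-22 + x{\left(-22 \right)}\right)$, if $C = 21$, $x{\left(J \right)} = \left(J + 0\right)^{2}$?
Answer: $579810$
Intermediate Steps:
$x{\left(J \right)} = J^{2}$
$q{\left(m \right)} = 7 + \left(14 + m\right) \left(21 + m\right)$ ($q{\left(m \right)} = 7 + \left(m + 21\right) \left(m + 14\right) = 7 + \left(21 + m\right) \left(14 + m\right) = 7 + \left(14 + m\right) \left(21 + m\right)$)
$q{\left(18 \right)} \left(-22 + x{\left(-22 \right)}\right) = \left(301 + 18^{2} + 35 \cdot 18\right) \left(-22 + \left(-22\right)^{2}\right) = \left(301 + 324 + 630\right) \left(-22 + 484\right) = 1255 \cdot 462 = 579810$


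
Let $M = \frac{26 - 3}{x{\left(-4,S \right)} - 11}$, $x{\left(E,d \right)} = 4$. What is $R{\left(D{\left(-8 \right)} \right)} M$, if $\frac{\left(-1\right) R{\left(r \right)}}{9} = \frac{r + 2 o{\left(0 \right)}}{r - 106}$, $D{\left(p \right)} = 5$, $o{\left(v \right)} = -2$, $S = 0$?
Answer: $- \frac{207}{707} \approx -0.29279$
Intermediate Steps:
$R{\left(r \right)} = - \frac{9 \left(-4 + r\right)}{-106 + r}$ ($R{\left(r \right)} = - 9 \frac{r + 2 \left(-2\right)}{r - 106} = - 9 \frac{r - 4}{-106 + r} = - 9 \frac{-4 + r}{-106 + r} = - \frac{9 \left(-4 + r\right)}{-106 + r}$)
$M = - \frac{23}{7}$ ($M = \frac{26 - 3}{4 - 11} = \frac{23}{-7} = 23 \left(- \frac{1}{7}\right) = - \frac{23}{7} \approx -3.2857$)
$R{\left(D{\left(-8 \right)} \right)} M = \frac{9 \left(4 - 5\right)}{-106 + 5} \left(- \frac{23}{7}\right) = \frac{9 \left(4 - 5\right)}{-101} \left(- \frac{23}{7}\right) = 9 \left(- \frac{1}{101}\right) \left(-1\right) \left(- \frac{23}{7}\right) = \frac{9}{101} \left(- \frac{23}{7}\right) = - \frac{207}{707}$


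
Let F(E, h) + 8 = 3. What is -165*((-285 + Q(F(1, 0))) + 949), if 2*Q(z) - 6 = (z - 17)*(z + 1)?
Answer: -117315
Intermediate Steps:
F(E, h) = -5 (F(E, h) = -8 + 3 = -5)
Q(z) = 3 + (1 + z)*(-17 + z)/2 (Q(z) = 3 + ((z - 17)*(z + 1))/2 = 3 + ((-17 + z)*(1 + z))/2 = 3 + ((1 + z)*(-17 + z))/2 = 3 + (1 + z)*(-17 + z)/2)
-165*((-285 + Q(F(1, 0))) + 949) = -165*((-285 + (-11/2 + (½)*(-5)² - 8*(-5))) + 949) = -165*((-285 + (-11/2 + (½)*25 + 40)) + 949) = -165*((-285 + (-11/2 + 25/2 + 40)) + 949) = -165*((-285 + 47) + 949) = -165*(-238 + 949) = -165*711 = -117315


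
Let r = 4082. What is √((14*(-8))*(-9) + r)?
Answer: √5090 ≈ 71.344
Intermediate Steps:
√((14*(-8))*(-9) + r) = √((14*(-8))*(-9) + 4082) = √(-112*(-9) + 4082) = √(1008 + 4082) = √5090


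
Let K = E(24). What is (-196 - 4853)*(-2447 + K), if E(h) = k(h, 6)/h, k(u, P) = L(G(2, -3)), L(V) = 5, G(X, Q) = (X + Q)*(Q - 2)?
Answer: 98830809/8 ≈ 1.2354e+7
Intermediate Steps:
G(X, Q) = (-2 + Q)*(Q + X) (G(X, Q) = (Q + X)*(-2 + Q) = (-2 + Q)*(Q + X))
k(u, P) = 5
E(h) = 5/h
K = 5/24 ≈ 0.20833
(-196 - 4853)*(-2447 + K) = (-196 - 4853)*(-2447 + 5/24) = -5049*(-58723/24) = 98830809/8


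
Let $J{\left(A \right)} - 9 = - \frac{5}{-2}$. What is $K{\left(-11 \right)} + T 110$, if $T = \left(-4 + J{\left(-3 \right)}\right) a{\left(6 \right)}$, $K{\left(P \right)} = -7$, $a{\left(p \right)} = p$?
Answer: $4943$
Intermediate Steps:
$J{\left(A \right)} = \frac{23}{2}$ ($J{\left(A \right)} = 9 - \frac{5}{-2} = 9 - - \frac{5}{2} = 9 + \frac{5}{2} = \frac{23}{2}$)
$T = 45$ ($T = \left(-4 + \frac{23}{2}\right) 6 = \frac{15}{2} \cdot 6 = 45$)
$K{\left(-11 \right)} + T 110 = -7 + 45 \cdot 110 = -7 + 4950 = 4943$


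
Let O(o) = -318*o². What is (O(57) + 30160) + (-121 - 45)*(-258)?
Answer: -960194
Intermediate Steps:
(O(57) + 30160) + (-121 - 45)*(-258) = (-318*57² + 30160) + (-121 - 45)*(-258) = (-318*3249 + 30160) - 166*(-258) = (-1033182 + 30160) + 42828 = -1003022 + 42828 = -960194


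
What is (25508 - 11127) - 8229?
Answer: 6152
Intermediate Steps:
(25508 - 11127) - 8229 = 14381 - 8229 = 6152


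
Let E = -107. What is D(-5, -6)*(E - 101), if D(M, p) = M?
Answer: 1040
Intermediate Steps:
D(-5, -6)*(E - 101) = -5*(-107 - 101) = -5*(-208) = 1040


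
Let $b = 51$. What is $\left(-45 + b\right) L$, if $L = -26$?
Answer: $-156$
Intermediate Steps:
$\left(-45 + b\right) L = \left(-45 + 51\right) \left(-26\right) = 6 \left(-26\right) = -156$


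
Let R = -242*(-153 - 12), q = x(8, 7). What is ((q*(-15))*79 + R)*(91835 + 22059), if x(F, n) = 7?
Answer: 3603036690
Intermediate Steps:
q = 7
R = 39930 (R = -242*(-165) = 39930)
((q*(-15))*79 + R)*(91835 + 22059) = ((7*(-15))*79 + 39930)*(91835 + 22059) = (-105*79 + 39930)*113894 = (-8295 + 39930)*113894 = 31635*113894 = 3603036690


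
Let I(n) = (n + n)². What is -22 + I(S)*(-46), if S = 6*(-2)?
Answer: -26518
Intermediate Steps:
S = -12
I(n) = 4*n² (I(n) = (2*n)² = 4*n²)
-22 + I(S)*(-46) = -22 + (4*(-12)²)*(-46) = -22 + (4*144)*(-46) = -22 + 576*(-46) = -22 - 26496 = -26518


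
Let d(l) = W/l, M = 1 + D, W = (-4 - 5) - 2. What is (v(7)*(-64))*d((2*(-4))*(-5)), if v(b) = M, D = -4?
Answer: -264/5 ≈ -52.800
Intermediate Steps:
W = -11 (W = -9 - 2 = -11)
M = -3 (M = 1 - 4 = -3)
v(b) = -3
d(l) = -11/l
(v(7)*(-64))*d((2*(-4))*(-5)) = (-3*(-64))*(-11/((2*(-4))*(-5))) = 192*(-11/((-8*(-5)))) = 192*(-11/40) = -264/5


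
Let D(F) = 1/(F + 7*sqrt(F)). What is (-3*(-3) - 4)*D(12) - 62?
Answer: -2299/37 + 35*sqrt(3)/222 ≈ -61.862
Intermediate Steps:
(-3*(-3) - 4)*D(12) - 62 = (-3*(-3) - 4)/(12 + 7*sqrt(12)) - 62 = (9 - 4)/(12 + 7*(2*sqrt(3))) - 62 = 5/(12 + 14*sqrt(3)) - 62 = -62 + 5/(12 + 14*sqrt(3))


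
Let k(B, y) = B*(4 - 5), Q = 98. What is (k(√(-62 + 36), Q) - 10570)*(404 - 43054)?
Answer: 450810500 + 42650*I*√26 ≈ 4.5081e+8 + 2.1747e+5*I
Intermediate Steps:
k(B, y) = -B (k(B, y) = B*(-1) = -B)
(k(√(-62 + 36), Q) - 10570)*(404 - 43054) = (-√(-62 + 36) - 10570)*(404 - 43054) = (-√(-26) - 10570)*(-42650) = (-I*√26 - 10570)*(-42650) = (-10570 - I*√26)*(-42650) = 450810500 + 42650*I*√26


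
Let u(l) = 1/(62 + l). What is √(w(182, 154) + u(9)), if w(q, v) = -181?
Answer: 5*I*√36494/71 ≈ 13.453*I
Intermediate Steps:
√(w(182, 154) + u(9)) = √(-181 + 1/(62 + 9)) = √(-181 + 1/71) = √(-12850/71) = 5*I*√36494/71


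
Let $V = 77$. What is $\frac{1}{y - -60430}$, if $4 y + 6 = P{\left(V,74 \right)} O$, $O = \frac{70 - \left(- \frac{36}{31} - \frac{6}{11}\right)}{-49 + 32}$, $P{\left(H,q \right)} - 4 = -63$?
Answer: $\frac{11594}{701329363} \approx 1.6531 \cdot 10^{-5}$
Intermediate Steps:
$P{\left(H,q \right)} = -59$ ($P{\left(H,q \right)} = 4 - 63 = -59$)
$O = - \frac{24452}{5797}$ ($O = \frac{70 - - \frac{582}{341}}{-17} = \left(70 + \left(\frac{6}{11} + \frac{36}{31}\right)\right) \left(- \frac{1}{17}\right) = \left(70 + \frac{582}{341}\right) \left(- \frac{1}{17}\right) = \frac{24452}{341} \left(- \frac{1}{17}\right) = - \frac{24452}{5797} \approx -4.218$)
$y = \frac{703943}{11594}$ ($y = - \frac{3}{2} + \frac{\left(-59\right) \left(- \frac{24452}{5797}\right)}{4} = - \frac{3}{2} + \frac{1}{4} \cdot \frac{1442668}{5797} = - \frac{3}{2} + \frac{360667}{5797} = \frac{703943}{11594} \approx 60.716$)
$\frac{1}{y - -60430} = \frac{1}{\frac{703943}{11594} - -60430} = \frac{1}{\frac{703943}{11594} + 60430} = \frac{1}{\frac{701329363}{11594}} = \frac{11594}{701329363}$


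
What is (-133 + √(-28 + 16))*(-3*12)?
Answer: 4788 - 72*I*√3 ≈ 4788.0 - 124.71*I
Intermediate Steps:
(-133 + √(-28 + 16))*(-3*12) = (-133 + √(-12))*(-36) = (-133 + 2*I*√3)*(-36) = 4788 - 72*I*√3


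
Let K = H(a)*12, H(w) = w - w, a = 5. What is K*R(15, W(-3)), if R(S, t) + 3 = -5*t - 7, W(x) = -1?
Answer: 0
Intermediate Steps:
H(w) = 0
R(S, t) = -10 - 5*t (R(S, t) = -3 + (-5*t - 7) = -3 + (-7 - 5*t) = -10 - 5*t)
K = 0 (K = 0*12 = 0)
K*R(15, W(-3)) = 0*(-10 - 5*(-1)) = 0*(-10 + 5) = 0*(-5) = 0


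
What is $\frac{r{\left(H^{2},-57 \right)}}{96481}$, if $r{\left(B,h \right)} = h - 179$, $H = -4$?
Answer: $- \frac{236}{96481} \approx -0.0024461$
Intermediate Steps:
$r{\left(B,h \right)} = -179 + h$
$\frac{r{\left(H^{2},-57 \right)}}{96481} = \frac{-179 - 57}{96481} = \left(-236\right) \frac{1}{96481} = - \frac{236}{96481}$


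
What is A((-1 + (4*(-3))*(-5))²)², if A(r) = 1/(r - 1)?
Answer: 1/12110400 ≈ 8.2574e-8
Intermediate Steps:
A(r) = 1/(-1 + r)
A((-1 + (4*(-3))*(-5))²)² = (1/(-1 + (-1 + (4*(-3))*(-5))²))² = (1/(-1 + (-1 - 12*(-5))²))² = (1/(-1 + (-1 + 60)²))² = (1/(-1 + 59²))² = (1/(-1 + 3481))² = (1/3480)² = 1/12110400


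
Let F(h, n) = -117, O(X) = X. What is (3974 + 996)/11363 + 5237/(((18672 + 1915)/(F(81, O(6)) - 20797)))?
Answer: -1244448642944/233930081 ≈ -5319.8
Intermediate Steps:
(3974 + 996)/11363 + 5237/(((18672 + 1915)/(F(81, O(6)) - 20797))) = (3974 + 996)/11363 + 5237/(((18672 + 1915)/(-117 - 20797))) = 4970*(1/11363) + 5237/((20587/(-20914))) = 4970/11363 + 5237/((20587*(-1/20914))) = 4970/11363 + 5237/(-20587/20914) = 4970/11363 + 5237*(-20914/20587) = 4970/11363 - 109526618/20587 = -1244448642944/233930081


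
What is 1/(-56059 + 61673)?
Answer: 1/5614 ≈ 0.00017813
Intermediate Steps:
1/(-56059 + 61673) = 1/5614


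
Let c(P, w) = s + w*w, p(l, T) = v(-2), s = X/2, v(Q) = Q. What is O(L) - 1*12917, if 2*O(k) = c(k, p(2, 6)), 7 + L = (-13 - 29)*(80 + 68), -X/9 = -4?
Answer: -12906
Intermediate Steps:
X = 36 (X = -9*(-4) = 36)
L = -6223 (L = -7 + (-13 - 29)*(80 + 68) = -7 - 42*148 = -7 - 6216 = -6223)
s = 18 (s = 36/2 = 36*(½) = 18)
p(l, T) = -2
c(P, w) = 18 + w² (c(P, w) = 18 + w*w = 18 + w²)
O(k) = 11 (O(k) = (18 + (-2)²)/2 = (18 + 4)/2 = (½)*22 = 11)
O(L) - 1*12917 = 11 - 1*12917 = 11 - 12917 = -12906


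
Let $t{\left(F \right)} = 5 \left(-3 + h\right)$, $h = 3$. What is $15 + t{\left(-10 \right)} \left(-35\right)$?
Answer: $15$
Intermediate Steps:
$t{\left(F \right)} = 0$ ($t{\left(F \right)} = 5 \left(-3 + 3\right) = 5 \cdot 0 = 0$)
$15 + t{\left(-10 \right)} \left(-35\right) = 15 + 0 \left(-35\right) = 15 + 0 = 15$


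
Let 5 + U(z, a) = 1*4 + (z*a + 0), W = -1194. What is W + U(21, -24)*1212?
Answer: -613254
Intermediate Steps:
U(z, a) = -1 + a*z (U(z, a) = -5 + (1*4 + (z*a + 0)) = -5 + (4 + (a*z + 0)) = -5 + (4 + a*z) = -1 + a*z)
W + U(21, -24)*1212 = -1194 + (-1 - 24*21)*1212 = -1194 + (-1 - 504)*1212 = -1194 - 505*1212 = -1194 - 612060 = -613254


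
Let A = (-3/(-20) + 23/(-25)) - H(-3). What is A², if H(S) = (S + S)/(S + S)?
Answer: 31329/10000 ≈ 3.1329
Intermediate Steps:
H(S) = 1 (H(S) = (2*S)/((2*S)) = (2*S)*(1/(2*S)) = 1)
A = -177/100 (A = (-3/(-20) + 23/(-25)) - 1*1 = (-3*(-1/20) + 23*(-1/25)) - 1 = (3/20 - 23/25) - 1 = -77/100 - 1 = -177/100 ≈ -1.7700)
A² = (-177/100)² = 31329/10000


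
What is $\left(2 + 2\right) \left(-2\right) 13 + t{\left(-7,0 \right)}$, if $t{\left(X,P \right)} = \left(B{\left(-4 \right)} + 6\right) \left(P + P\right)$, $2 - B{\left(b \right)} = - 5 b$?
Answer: $-104$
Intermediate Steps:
$B{\left(b \right)} = 2 + 5 b$ ($B{\left(b \right)} = 2 - - 5 b = 2 + 5 b$)
$t{\left(X,P \right)} = - 24 P$ ($t{\left(X,P \right)} = \left(\left(2 + 5 \left(-4\right)\right) + 6\right) \left(P + P\right) = \left(\left(2 - 20\right) + 6\right) 2 P = \left(-18 + 6\right) 2 P = - 12 \cdot 2 P = - 24 P$)
$\left(2 + 2\right) \left(-2\right) 13 + t{\left(-7,0 \right)} = \left(2 + 2\right) \left(-2\right) 13 - 0 = 4 \left(-2\right) 13 + 0 = \left(-8\right) 13 + 0 = -104 + 0 = -104$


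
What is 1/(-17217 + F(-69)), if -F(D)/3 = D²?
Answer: -1/31500 ≈ -3.1746e-5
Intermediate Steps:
F(D) = -3*D²
1/(-17217 + F(-69)) = 1/(-17217 - 3*(-69)²) = 1/(-17217 - 3*4761) = 1/(-17217 - 14283) = 1/(-31500) = -1/31500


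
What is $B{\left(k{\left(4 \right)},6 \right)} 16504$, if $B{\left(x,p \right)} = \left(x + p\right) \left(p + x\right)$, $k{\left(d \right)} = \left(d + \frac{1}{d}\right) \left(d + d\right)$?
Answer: $26406400$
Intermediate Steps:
$k{\left(d \right)} = 2 d \left(d + \frac{1}{d}\right)$ ($k{\left(d \right)} = \left(d + \frac{1}{d}\right) 2 d = 2 d \left(d + \frac{1}{d}\right)$)
$B{\left(x,p \right)} = \left(p + x\right)^{2}$ ($B{\left(x,p \right)} = \left(p + x\right) \left(p + x\right) = \left(p + x\right)^{2}$)
$B{\left(k{\left(4 \right)},6 \right)} 16504 = \left(6 + \left(2 + 2 \cdot 4^{2}\right)\right)^{2} \cdot 16504 = \left(6 + \left(2 + 2 \cdot 16\right)\right)^{2} \cdot 16504 = \left(6 + \left(2 + 32\right)\right)^{2} \cdot 16504 = \left(6 + 34\right)^{2} \cdot 16504 = 40^{2} \cdot 16504 = 1600 \cdot 16504 = 26406400$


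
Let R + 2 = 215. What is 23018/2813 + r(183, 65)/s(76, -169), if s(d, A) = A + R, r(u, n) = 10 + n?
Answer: 1223767/123772 ≈ 9.8873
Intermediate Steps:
R = 213 (R = -2 + 215 = 213)
s(d, A) = 213 + A (s(d, A) = A + 213 = 213 + A)
23018/2813 + r(183, 65)/s(76, -169) = 23018/2813 + (10 + 65)/(213 - 169) = 23018*(1/2813) + 75/44 = 23018/2813 + 75*(1/44) = 23018/2813 + 75/44 = 1223767/123772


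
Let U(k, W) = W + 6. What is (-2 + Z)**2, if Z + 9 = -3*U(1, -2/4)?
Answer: 3025/4 ≈ 756.25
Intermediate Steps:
U(k, W) = 6 + W
Z = -51/2 (Z = -9 - 3*(6 - 2/4) = -9 - 3*(6 - 2*1/4) = -9 - 3*(6 - 1/2) = -9 - 3*11/2 = -9 - 33/2 = -51/2 ≈ -25.500)
(-2 + Z)**2 = (-2 - 51/2)**2 = (-55/2)**2 = 3025/4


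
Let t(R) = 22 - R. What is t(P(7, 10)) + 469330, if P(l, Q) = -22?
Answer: 469374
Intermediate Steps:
t(P(7, 10)) + 469330 = (22 - 1*(-22)) + 469330 = (22 + 22) + 469330 = 44 + 469330 = 469374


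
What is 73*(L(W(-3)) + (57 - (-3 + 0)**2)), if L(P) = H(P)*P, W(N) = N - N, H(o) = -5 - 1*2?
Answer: 3504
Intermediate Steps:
H(o) = -7 (H(o) = -5 - 2 = -7)
W(N) = 0
L(P) = -7*P
73*(L(W(-3)) + (57 - (-3 + 0)**2)) = 73*(-7*0 + (57 - (-3 + 0)**2)) = 73*(0 + (57 - 1*(-3)**2)) = 73*(0 + (57 - 1*9)) = 73*(0 + (57 - 9)) = 73*(0 + 48) = 73*48 = 3504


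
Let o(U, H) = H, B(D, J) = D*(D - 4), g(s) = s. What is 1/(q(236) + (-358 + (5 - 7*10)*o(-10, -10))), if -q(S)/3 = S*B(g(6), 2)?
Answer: -1/8204 ≈ -0.00012189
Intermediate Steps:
B(D, J) = D*(-4 + D)
q(S) = -36*S (q(S) = -3*S*6*(-4 + 6) = -3*S*6*2 = -3*S*12 = -36*S)
1/(q(236) + (-358 + (5 - 7*10)*o(-10, -10))) = 1/(-36*236 + (-358 + (5 - 7*10)*(-10))) = 1/(-8496 + (-358 + (5 - 70)*(-10))) = 1/(-8496 + (-358 - 65*(-10))) = 1/(-8496 + (-358 + 650)) = 1/(-8496 + 292) = 1/(-8204) = -1/8204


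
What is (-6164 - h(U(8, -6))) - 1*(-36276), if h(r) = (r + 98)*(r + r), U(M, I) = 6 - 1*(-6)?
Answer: 27472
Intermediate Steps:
U(M, I) = 12 (U(M, I) = 6 + 6 = 12)
h(r) = 2*r*(98 + r) (h(r) = (98 + r)*(2*r) = 2*r*(98 + r))
(-6164 - h(U(8, -6))) - 1*(-36276) = (-6164 - 2*12*(98 + 12)) - 1*(-36276) = (-6164 - 2*12*110) + 36276 = (-6164 - 1*2640) + 36276 = (-6164 - 2640) + 36276 = -8804 + 36276 = 27472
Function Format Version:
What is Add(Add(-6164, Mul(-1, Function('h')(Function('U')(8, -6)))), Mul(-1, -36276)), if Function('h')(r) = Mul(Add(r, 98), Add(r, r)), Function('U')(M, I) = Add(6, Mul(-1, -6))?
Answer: 27472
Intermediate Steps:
Function('U')(M, I) = 12 (Function('U')(M, I) = Add(6, 6) = 12)
Function('h')(r) = Mul(2, r, Add(98, r)) (Function('h')(r) = Mul(Add(98, r), Mul(2, r)) = Mul(2, r, Add(98, r)))
Add(Add(-6164, Mul(-1, Function('h')(Function('U')(8, -6)))), Mul(-1, -36276)) = Add(Add(-6164, Mul(-1, Mul(2, 12, Add(98, 12)))), Mul(-1, -36276)) = Add(Add(-6164, Mul(-1, Mul(2, 12, 110))), 36276) = Add(Add(-6164, Mul(-1, 2640)), 36276) = Add(Add(-6164, -2640), 36276) = Add(-8804, 36276) = 27472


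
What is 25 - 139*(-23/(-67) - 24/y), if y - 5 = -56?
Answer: -100378/1139 ≈ -88.128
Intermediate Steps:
y = -51 (y = 5 - 56 = -51)
25 - 139*(-23/(-67) - 24/y) = 25 - 139*(-23/(-67) - 24/(-51)) = 25 - 139*(-23*(-1/67) - 24*(-1/51)) = 25 - 139*(23/67 + 8/17) = 25 - 139*927/1139 = 25 - 128853/1139 = -100378/1139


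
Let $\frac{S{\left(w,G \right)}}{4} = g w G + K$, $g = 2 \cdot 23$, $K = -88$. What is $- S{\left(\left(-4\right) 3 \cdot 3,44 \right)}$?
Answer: $291808$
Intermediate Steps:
$g = 46$
$S{\left(w,G \right)} = -352 + 184 G w$ ($S{\left(w,G \right)} = 4 \left(46 w G - 88\right) = 4 \left(46 G w - 88\right) = 4 \left(-88 + 46 G w\right) = -352 + 184 G w$)
$- S{\left(\left(-4\right) 3 \cdot 3,44 \right)} = - (-352 + 184 \cdot 44 \left(-4\right) 3 \cdot 3) = - (-352 + 184 \cdot 44 \left(\left(-12\right) 3\right)) = - (-352 + 184 \cdot 44 \left(-36\right)) = - (-352 - 291456) = \left(-1\right) \left(-291808\right) = 291808$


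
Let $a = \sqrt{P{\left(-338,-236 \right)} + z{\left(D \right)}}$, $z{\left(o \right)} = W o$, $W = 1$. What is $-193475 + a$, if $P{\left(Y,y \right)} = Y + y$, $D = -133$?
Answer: $-193475 + i \sqrt{707} \approx -1.9348 \cdot 10^{5} + 26.589 i$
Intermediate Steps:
$z{\left(o \right)} = o$ ($z{\left(o \right)} = 1 o = o$)
$a = i \sqrt{707}$ ($a = \sqrt{\left(-338 - 236\right) - 133} = \sqrt{-574 - 133} = \sqrt{-707} = i \sqrt{707} \approx 26.589 i$)
$-193475 + a = -193475 + i \sqrt{707}$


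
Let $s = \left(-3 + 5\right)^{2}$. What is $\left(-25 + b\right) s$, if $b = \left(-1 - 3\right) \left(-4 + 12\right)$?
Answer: $-228$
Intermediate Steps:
$b = -32$ ($b = \left(-4\right) 8 = -32$)
$s = 4$ ($s = 2^{2} = 4$)
$\left(-25 + b\right) s = \left(-25 - 32\right) 4 = \left(-57\right) 4 = -228$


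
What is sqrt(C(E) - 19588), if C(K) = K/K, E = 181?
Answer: I*sqrt(19587) ≈ 139.95*I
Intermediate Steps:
C(K) = 1
sqrt(C(E) - 19588) = sqrt(1 - 19588) = sqrt(-19587) = I*sqrt(19587)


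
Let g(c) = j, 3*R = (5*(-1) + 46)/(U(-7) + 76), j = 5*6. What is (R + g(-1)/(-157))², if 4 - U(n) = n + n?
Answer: 4092529/1960187076 ≈ 0.0020878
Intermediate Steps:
U(n) = 4 - 2*n (U(n) = 4 - (n + n) = 4 - 2*n)
j = 30
R = 41/282 (R = ((5*(-1) + 46)/((4 - 2*(-7)) + 76))/3 = ((-5 + 46)/((4 + 14) + 76))/3 = (41/(18 + 76))/3 = (41/94)/3 = (41*(1/94))/3 = (⅓)*(41/94) = 41/282 ≈ 0.14539)
g(c) = 30
(R + g(-1)/(-157))² = (41/282 + 30/(-157))² = (41/282 + 30*(-1/157))² = (41/282 - 30/157)² = (-2023/44274)² = 4092529/1960187076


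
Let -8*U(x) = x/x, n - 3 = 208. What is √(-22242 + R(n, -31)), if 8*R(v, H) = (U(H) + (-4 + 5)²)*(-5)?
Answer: I*√1423523/8 ≈ 149.14*I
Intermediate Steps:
n = 211 (n = 3 + 208 = 211)
U(x) = -⅛ (U(x) = -x/(8*x) = -⅛*1 = -⅛)
R(v, H) = -35/64 (R(v, H) = ((-⅛ + (-4 + 5)²)*(-5))/8 = ((-⅛ + 1²)*(-5))/8 = ((-⅛ + 1)*(-5))/8 = ((7/8)*(-5))/8 = (⅛)*(-35/8) = -35/64)
√(-22242 + R(n, -31)) = √(-22242 - 35/64) = √(-1423523/64) = I*√1423523/8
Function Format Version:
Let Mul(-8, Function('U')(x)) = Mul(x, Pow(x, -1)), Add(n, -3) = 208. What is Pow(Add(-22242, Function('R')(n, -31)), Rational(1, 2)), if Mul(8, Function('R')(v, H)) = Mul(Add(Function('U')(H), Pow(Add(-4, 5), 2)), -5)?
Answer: Mul(Rational(1, 8), I, Pow(1423523, Rational(1, 2))) ≈ Mul(149.14, I)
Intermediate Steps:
n = 211 (n = Add(3, 208) = 211)
Function('U')(x) = Rational(-1, 8) (Function('U')(x) = Mul(Rational(-1, 8), Mul(x, Pow(x, -1))) = Mul(Rational(-1, 8), 1) = Rational(-1, 8))
Function('R')(v, H) = Rational(-35, 64) (Function('R')(v, H) = Mul(Rational(1, 8), Mul(Add(Rational(-1, 8), Pow(Add(-4, 5), 2)), -5)) = Mul(Rational(1, 8), Mul(Add(Rational(-1, 8), Pow(1, 2)), -5)) = Mul(Rational(1, 8), Mul(Add(Rational(-1, 8), 1), -5)) = Mul(Rational(1, 8), Mul(Rational(7, 8), -5)) = Mul(Rational(1, 8), Rational(-35, 8)) = Rational(-35, 64))
Pow(Add(-22242, Function('R')(n, -31)), Rational(1, 2)) = Pow(Add(-22242, Rational(-35, 64)), Rational(1, 2)) = Pow(Rational(-1423523, 64), Rational(1, 2)) = Mul(Rational(1, 8), I, Pow(1423523, Rational(1, 2)))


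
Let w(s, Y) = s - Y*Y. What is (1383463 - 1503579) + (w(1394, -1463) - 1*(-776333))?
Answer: -1482758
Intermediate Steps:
w(s, Y) = s - Y**2
(1383463 - 1503579) + (w(1394, -1463) - 1*(-776333)) = (1383463 - 1503579) + ((1394 - 1*(-1463)**2) - 1*(-776333)) = -120116 + ((1394 - 1*2140369) + 776333) = -120116 + ((1394 - 2140369) + 776333) = -120116 + (-2138975 + 776333) = -120116 - 1362642 = -1482758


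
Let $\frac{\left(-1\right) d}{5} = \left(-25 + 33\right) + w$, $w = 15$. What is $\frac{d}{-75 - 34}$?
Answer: $\frac{115}{109} \approx 1.055$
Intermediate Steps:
$d = -115$ ($d = - 5 \left(\left(-25 + 33\right) + 15\right) = - 5 \left(8 + 15\right) = \left(-5\right) 23 = -115$)
$\frac{d}{-75 - 34} = - \frac{115}{-75 - 34} = - \frac{115}{-109} = \left(-115\right) \left(- \frac{1}{109}\right) = \frac{115}{109}$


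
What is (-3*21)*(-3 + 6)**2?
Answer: -567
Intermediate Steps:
(-3*21)*(-3 + 6)**2 = -63*3**2 = -63*9 = -567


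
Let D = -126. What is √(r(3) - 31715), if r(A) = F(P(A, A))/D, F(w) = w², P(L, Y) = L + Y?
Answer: I*√1554049/7 ≈ 178.09*I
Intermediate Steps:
r(A) = -2*A²/63 (r(A) = (A + A)²/(-126) = (2*A)²*(-1/126) = (4*A²)*(-1/126) = -2*A²/63)
√(r(3) - 31715) = √(-2/63*3² - 31715) = √(-2/63*9 - 31715) = √(-2/7 - 31715) = √(-222007/7) = I*√1554049/7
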